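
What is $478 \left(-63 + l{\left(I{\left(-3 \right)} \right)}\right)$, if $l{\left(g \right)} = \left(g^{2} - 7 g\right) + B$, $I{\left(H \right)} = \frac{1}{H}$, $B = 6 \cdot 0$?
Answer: $- \frac{260510}{9} \approx -28946.0$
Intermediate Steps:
$B = 0$
$l{\left(g \right)} = g^{2} - 7 g$ ($l{\left(g \right)} = \left(g^{2} - 7 g\right) + 0 = g^{2} - 7 g$)
$478 \left(-63 + l{\left(I{\left(-3 \right)} \right)}\right) = 478 \left(-63 + \frac{-7 + \frac{1}{-3}}{-3}\right) = 478 \left(-63 - \frac{-7 - \frac{1}{3}}{3}\right) = 478 \left(-63 - - \frac{22}{9}\right) = 478 \left(-63 + \frac{22}{9}\right) = 478 \left(- \frac{545}{9}\right) = - \frac{260510}{9}$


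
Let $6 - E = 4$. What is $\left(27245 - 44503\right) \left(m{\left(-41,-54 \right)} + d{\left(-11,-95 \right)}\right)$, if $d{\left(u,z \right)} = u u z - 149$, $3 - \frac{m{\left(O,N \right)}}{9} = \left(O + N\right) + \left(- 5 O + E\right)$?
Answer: $217882250$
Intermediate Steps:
$E = 2$ ($E = 6 - 4 = 2$)
$m{\left(O,N \right)} = 9 - 9 N + 36 O$ ($m{\left(O,N \right)} = 27 - 9 \left(\left(O + N\right) - \left(-2 + 5 O\right)\right) = 27 - 9 \left(\left(N + O\right) - \left(-2 + 5 O\right)\right) = 27 - 9 \left(2 + N - 4 O\right) = 27 - \left(18 - 36 O + 9 N\right) = 9 - 9 N + 36 O$)
$d{\left(u,z \right)} = -149 + z u^{2}$ ($d{\left(u,z \right)} = u^{2} z - 149 = z u^{2} - 149 = -149 + z u^{2}$)
$\left(27245 - 44503\right) \left(m{\left(-41,-54 \right)} + d{\left(-11,-95 \right)}\right) = \left(27245 - 44503\right) \left(\left(9 - -486 + 36 \left(-41\right)\right) - \left(149 + 95 \left(-11\right)^{2}\right)\right) = - 17258 \left(\left(9 + 486 - 1476\right) - 11644\right) = - 17258 \left(-981 - 11644\right) = \left(-17258\right) \left(-12625\right) = 217882250$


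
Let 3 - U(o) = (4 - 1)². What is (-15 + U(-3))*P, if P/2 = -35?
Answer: 1470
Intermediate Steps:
P = -70 (P = 2*(-35) = -70)
U(o) = -6 (U(o) = 3 - (4 - 1)² = 3 - 1*3² = 3 - 1*9 = 3 - 9 = -6)
(-15 + U(-3))*P = (-15 - 6)*(-70) = -21*(-70) = 1470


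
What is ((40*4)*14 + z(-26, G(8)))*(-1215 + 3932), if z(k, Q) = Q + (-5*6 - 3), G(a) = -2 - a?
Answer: 5969249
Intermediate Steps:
z(k, Q) = -33 + Q (z(k, Q) = Q + (-30 - 3) = Q - 33 = -33 + Q)
((40*4)*14 + z(-26, G(8)))*(-1215 + 3932) = ((40*4)*14 + (-33 + (-2 - 1*8)))*(-1215 + 3932) = (160*14 + (-33 + (-2 - 8)))*2717 = (2240 + (-33 - 10))*2717 = (2240 - 43)*2717 = 2197*2717 = 5969249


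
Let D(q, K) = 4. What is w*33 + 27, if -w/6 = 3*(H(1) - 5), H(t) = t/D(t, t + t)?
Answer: 5697/2 ≈ 2848.5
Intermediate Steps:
H(t) = t/4
w = 171/2 (w = -18*((¼)*1 - 5) = -18*(¼ - 5) = -18*(-19)/4 = -6*(-57/4) = 171/2 ≈ 85.500)
w*33 + 27 = (171/2)*33 + 27 = 5643/2 + 27 = 5697/2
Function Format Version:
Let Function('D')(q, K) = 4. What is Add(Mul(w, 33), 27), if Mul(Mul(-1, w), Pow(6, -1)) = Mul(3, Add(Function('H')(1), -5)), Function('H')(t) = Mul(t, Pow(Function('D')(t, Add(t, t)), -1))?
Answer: Rational(5697, 2) ≈ 2848.5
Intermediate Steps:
Function('H')(t) = Mul(Rational(1, 4), t) (Function('H')(t) = Mul(t, Pow(4, -1)) = Mul(t, Rational(1, 4)) = Mul(Rational(1, 4), t))
w = Rational(171, 2) (w = Mul(-6, Mul(3, Add(Mul(Rational(1, 4), 1), -5))) = Mul(-6, Mul(3, Add(Rational(1, 4), -5))) = Mul(-6, Mul(3, Rational(-19, 4))) = Mul(-6, Rational(-57, 4)) = Rational(171, 2) ≈ 85.500)
Add(Mul(w, 33), 27) = Add(Mul(Rational(171, 2), 33), 27) = Add(Rational(5643, 2), 27) = Rational(5697, 2)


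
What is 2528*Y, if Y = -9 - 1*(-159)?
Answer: 379200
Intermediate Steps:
Y = 150 (Y = -9 + 159 = 150)
2528*Y = 2528*150 = 379200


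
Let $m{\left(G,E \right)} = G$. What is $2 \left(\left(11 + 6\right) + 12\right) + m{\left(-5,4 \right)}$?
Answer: $53$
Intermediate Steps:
$2 \left(\left(11 + 6\right) + 12\right) + m{\left(-5,4 \right)} = 2 \left(\left(11 + 6\right) + 12\right) - 5 = 2 \left(17 + 12\right) - 5 = 2 \cdot 29 - 5 = 58 - 5 = 53$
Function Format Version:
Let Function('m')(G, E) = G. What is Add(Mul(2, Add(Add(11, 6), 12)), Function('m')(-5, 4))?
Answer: 53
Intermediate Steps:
Add(Mul(2, Add(Add(11, 6), 12)), Function('m')(-5, 4)) = Add(Mul(2, Add(Add(11, 6), 12)), -5) = Add(Mul(2, Add(17, 12)), -5) = Add(Mul(2, 29), -5) = Add(58, -5) = 53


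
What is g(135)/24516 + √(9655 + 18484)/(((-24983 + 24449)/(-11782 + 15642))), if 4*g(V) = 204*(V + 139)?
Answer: 2329/4086 - 1930*√28139/267 ≈ -1212.0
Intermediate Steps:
g(V) = 7089 + 51*V (g(V) = (204*(V + 139))/4 = (204*(139 + V))/4 = (28356 + 204*V)/4 = 7089 + 51*V)
g(135)/24516 + √(9655 + 18484)/(((-24983 + 24449)/(-11782 + 15642))) = (7089 + 51*135)/24516 + √(9655 + 18484)/(((-24983 + 24449)/(-11782 + 15642))) = (7089 + 6885)*(1/24516) + √28139/((-534/3860)) = 13974*(1/24516) + √28139/((-534*1/3860)) = 2329/4086 + √28139/(-267/1930) = 2329/4086 + √28139*(-1930/267) = 2329/4086 - 1930*√28139/267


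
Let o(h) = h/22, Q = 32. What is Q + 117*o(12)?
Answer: 1054/11 ≈ 95.818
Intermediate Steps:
o(h) = h/22 (o(h) = h*(1/22) = h/22)
Q + 117*o(12) = 32 + 117*((1/22)*12) = 32 + 117*(6/11) = 32 + 702/11 = 1054/11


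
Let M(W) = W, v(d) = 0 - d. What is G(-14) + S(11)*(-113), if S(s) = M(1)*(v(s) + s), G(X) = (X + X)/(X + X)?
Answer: 1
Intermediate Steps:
v(d) = -d
G(X) = 1 (G(X) = (2*X)/((2*X)) = (2*X)*(1/(2*X)) = 1)
S(s) = 0 (S(s) = 1*(-s + s) = 1*0 = 0)
G(-14) + S(11)*(-113) = 1 + 0*(-113) = 1 + 0 = 1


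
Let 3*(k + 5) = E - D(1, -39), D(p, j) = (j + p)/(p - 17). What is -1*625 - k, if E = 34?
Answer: -15133/24 ≈ -630.54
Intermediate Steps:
D(p, j) = (j + p)/(-17 + p)
k = 133/24 (k = -5 + (34 - (-39 + 1)/(-17 + 1))/3 = -5 + (34 - (-38)/(-16))/3 = -5 + (34 - (-1)*(-38)/16)/3 = -5 + (34 - 1*19/8)/3 = -5 + (34 - 19/8)/3 = -5 + (⅓)*(253/8) = -5 + 253/24 = 133/24 ≈ 5.5417)
-1*625 - k = -1*625 - 1*133/24 = -625 - 133/24 = -15133/24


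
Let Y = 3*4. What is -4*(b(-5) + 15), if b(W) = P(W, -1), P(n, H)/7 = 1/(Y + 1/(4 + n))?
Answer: -688/11 ≈ -62.545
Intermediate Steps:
Y = 12
P(n, H) = 7/(12 + 1/(4 + n))
b(W) = 7*(4 + W)/(49 + 12*W)
-4*(b(-5) + 15) = -4*(7*(4 - 5)/(49 + 12*(-5)) + 15) = -4*(7*(-1)/(49 - 60) + 15) = -4*(7*(-1)/(-11) + 15) = -4*(7*(-1/11)*(-1) + 15) = -4*(7/11 + 15) = -4*172/11 = -688/11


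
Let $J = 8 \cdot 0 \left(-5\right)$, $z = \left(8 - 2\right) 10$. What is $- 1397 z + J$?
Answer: $-83820$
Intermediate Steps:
$z = 60$ ($z = 6 \cdot 10 = 60$)
$J = 0$ ($J = 0 \left(-5\right) = 0$)
$- 1397 z + J = \left(-1397\right) 60 + 0 = -83820 + 0 = -83820$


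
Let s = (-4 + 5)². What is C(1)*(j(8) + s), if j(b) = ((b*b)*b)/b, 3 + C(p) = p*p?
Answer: -130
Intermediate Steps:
C(p) = -3 + p² (C(p) = -3 + p*p = -3 + p²)
j(b) = b² (j(b) = (b²*b)/b = b³/b = b²)
s = 1 (s = 1² = 1)
C(1)*(j(8) + s) = (-3 + 1²)*(8² + 1) = (-3 + 1)*(64 + 1) = -2*65 = -130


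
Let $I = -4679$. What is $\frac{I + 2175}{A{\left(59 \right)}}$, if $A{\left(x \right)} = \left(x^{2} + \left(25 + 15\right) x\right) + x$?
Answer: $- \frac{626}{1475} \approx -0.42441$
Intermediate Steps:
$A{\left(x \right)} = x^{2} + 41 x$ ($A{\left(x \right)} = \left(x^{2} + 40 x\right) + x = x^{2} + 41 x$)
$\frac{I + 2175}{A{\left(59 \right)}} = \frac{-4679 + 2175}{59 \left(41 + 59\right)} = - \frac{2504}{59 \cdot 100} = - \frac{2504}{5900} = \left(-2504\right) \frac{1}{5900} = - \frac{626}{1475}$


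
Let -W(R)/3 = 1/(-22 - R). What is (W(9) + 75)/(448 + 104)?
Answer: 97/713 ≈ 0.13604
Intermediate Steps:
W(R) = -3/(-22 - R)
(W(9) + 75)/(448 + 104) = (3/(22 + 9) + 75)/(448 + 104) = (3/31 + 75)/552 = (3*(1/31) + 75)*(1/552) = (3/31 + 75)*(1/552) = (2328/31)*(1/552) = 97/713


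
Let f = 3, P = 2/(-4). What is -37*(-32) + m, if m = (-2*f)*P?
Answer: 1187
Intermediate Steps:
P = -1/2 (P = 2*(-1/4) = -1/2 ≈ -0.50000)
m = 3 (m = -2*3*(-1/2) = -6*(-1/2) = 3)
-37*(-32) + m = -37*(-32) + 3 = 1184 + 3 = 1187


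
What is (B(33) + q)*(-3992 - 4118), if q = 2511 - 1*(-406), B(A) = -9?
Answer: -23583880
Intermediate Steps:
q = 2917 (q = 2511 + 406 = 2917)
(B(33) + q)*(-3992 - 4118) = (-9 + 2917)*(-3992 - 4118) = 2908*(-8110) = -23583880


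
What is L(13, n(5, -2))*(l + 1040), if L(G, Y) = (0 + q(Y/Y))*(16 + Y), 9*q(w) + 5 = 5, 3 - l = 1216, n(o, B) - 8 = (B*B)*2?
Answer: 0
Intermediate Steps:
n(o, B) = 8 + 2*B**2 (n(o, B) = 8 + (B*B)*2 = 8 + B**2*2 = 8 + 2*B**2)
l = -1213 (l = 3 - 1*1216 = 3 - 1216 = -1213)
q(w) = 0 (q(w) = -5/9 + (1/9)*5 = -5/9 + 5/9 = 0)
L(G, Y) = 0 (L(G, Y) = (0 + 0)*(16 + Y) = 0*(16 + Y) = 0)
L(13, n(5, -2))*(l + 1040) = 0*(-1213 + 1040) = 0*(-173) = 0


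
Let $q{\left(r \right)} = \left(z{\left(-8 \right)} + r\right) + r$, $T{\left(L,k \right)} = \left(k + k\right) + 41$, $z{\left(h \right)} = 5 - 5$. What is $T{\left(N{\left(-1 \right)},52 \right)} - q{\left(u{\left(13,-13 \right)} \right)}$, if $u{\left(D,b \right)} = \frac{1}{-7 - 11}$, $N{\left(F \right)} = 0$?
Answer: $\frac{1306}{9} \approx 145.11$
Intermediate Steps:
$z{\left(h \right)} = 0$
$T{\left(L,k \right)} = 41 + 2 k$ ($T{\left(L,k \right)} = 2 k + 41 = 41 + 2 k$)
$u{\left(D,b \right)} = - \frac{1}{18}$ ($u{\left(D,b \right)} = \frac{1}{-18} = - \frac{1}{18}$)
$q{\left(r \right)} = 2 r$ ($q{\left(r \right)} = \left(0 + r\right) + r = r + r = 2 r$)
$T{\left(N{\left(-1 \right)},52 \right)} - q{\left(u{\left(13,-13 \right)} \right)} = \left(41 + 2 \cdot 52\right) - 2 \left(- \frac{1}{18}\right) = \left(41 + 104\right) - - \frac{1}{9} = 145 + \frac{1}{9} = \frac{1306}{9}$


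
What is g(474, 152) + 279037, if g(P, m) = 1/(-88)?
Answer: 24555255/88 ≈ 2.7904e+5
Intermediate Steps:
g(P, m) = -1/88
g(474, 152) + 279037 = -1/88 + 279037 = 24555255/88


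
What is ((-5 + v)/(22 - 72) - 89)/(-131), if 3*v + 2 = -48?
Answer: 2657/3930 ≈ 0.67608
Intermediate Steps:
v = -50/3 (v = -⅔ + (⅓)*(-48) = -⅔ - 16 = -50/3 ≈ -16.667)
((-5 + v)/(22 - 72) - 89)/(-131) = ((-5 - 50/3)/(22 - 72) - 89)/(-131) = (-65/3/(-50) - 89)*(-1/131) = (-65/3*(-1/50) - 89)*(-1/131) = (13/30 - 89)*(-1/131) = -2657/30*(-1/131) = 2657/3930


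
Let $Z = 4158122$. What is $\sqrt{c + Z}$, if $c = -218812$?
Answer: $\sqrt{3939310} \approx 1984.8$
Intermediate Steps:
$\sqrt{c + Z} = \sqrt{-218812 + 4158122} = \sqrt{3939310}$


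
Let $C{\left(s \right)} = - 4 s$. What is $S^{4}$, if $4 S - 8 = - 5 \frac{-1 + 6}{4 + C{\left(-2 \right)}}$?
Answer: $\frac{25411681}{5308416} \approx 4.7871$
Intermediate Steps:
$S = \frac{71}{48}$ ($S = 2 + \frac{\left(-5\right) \frac{-1 + 6}{4 - -8}}{4} = 2 + \frac{\left(-5\right) \frac{5}{4 + 8}}{4} = 2 + \frac{\left(-5\right) \frac{5}{12}}{4} = 2 + \frac{1}{4} \left(- \frac{25}{12}\right) = 2 - \frac{25}{48} = \frac{71}{48} \approx 1.4792$)
$S^{4} = \left(\frac{71}{48}\right)^{4} = \frac{25411681}{5308416}$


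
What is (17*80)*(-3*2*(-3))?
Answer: 24480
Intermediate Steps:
(17*80)*(-3*2*(-3)) = 1360*(-6*(-3)) = 1360*18 = 24480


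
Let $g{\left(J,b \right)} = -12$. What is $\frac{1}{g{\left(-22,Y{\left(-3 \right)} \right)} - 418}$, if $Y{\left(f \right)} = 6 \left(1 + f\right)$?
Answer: $- \frac{1}{430} \approx -0.0023256$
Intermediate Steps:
$Y{\left(f \right)} = 6 + 6 f$
$\frac{1}{g{\left(-22,Y{\left(-3 \right)} \right)} - 418} = \frac{1}{-12 - 418} = \frac{1}{-430} = - \frac{1}{430}$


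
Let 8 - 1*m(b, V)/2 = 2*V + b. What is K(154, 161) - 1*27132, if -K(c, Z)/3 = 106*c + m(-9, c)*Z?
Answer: 205002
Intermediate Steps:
m(b, V) = 16 - 4*V - 2*b (m(b, V) = 16 - 2*(2*V + b) = 16 - 2*(b + 2*V) = 16 + (-4*V - 2*b) = 16 - 4*V - 2*b)
K(c, Z) = -318*c - 3*Z*(34 - 4*c) (K(c, Z) = -3*(106*c + (16 - 4*c - 2*(-9))*Z) = -3*(106*c + (16 - 4*c + 18)*Z) = -3*(106*c + (34 - 4*c)*Z) = -3*(106*c + Z*(34 - 4*c)) = -318*c - 3*Z*(34 - 4*c))
K(154, 161) - 1*27132 = (-318*154 + 6*161*(-17 + 2*154)) - 1*27132 = (-48972 + 6*161*(-17 + 308)) - 27132 = (-48972 + 6*161*291) - 27132 = (-48972 + 281106) - 27132 = 232134 - 27132 = 205002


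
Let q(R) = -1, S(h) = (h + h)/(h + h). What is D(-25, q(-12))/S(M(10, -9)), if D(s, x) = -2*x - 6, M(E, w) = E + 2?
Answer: -4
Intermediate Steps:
M(E, w) = 2 + E
S(h) = 1 (S(h) = (2*h)/((2*h)) = (2*h)*(1/(2*h)) = 1)
D(s, x) = -6 - 2*x
D(-25, q(-12))/S(M(10, -9)) = (-6 - 2*(-1))/1 = (-6 + 2)*1 = -4*1 = -4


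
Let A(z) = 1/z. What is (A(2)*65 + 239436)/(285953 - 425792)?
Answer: -478937/279678 ≈ -1.7125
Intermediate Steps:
(A(2)*65 + 239436)/(285953 - 425792) = (65/2 + 239436)/(285953 - 425792) = ((½)*65 + 239436)/(-139839) = (65/2 + 239436)*(-1/139839) = (478937/2)*(-1/139839) = -478937/279678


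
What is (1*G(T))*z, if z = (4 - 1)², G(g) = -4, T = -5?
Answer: -36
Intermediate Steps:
z = 9 (z = 3² = 9)
(1*G(T))*z = (1*(-4))*9 = -4*9 = -36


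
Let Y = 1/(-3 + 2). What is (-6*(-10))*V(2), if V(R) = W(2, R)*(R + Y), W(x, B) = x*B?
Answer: 240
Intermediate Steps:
W(x, B) = B*x
Y = -1 (Y = 1/(-1) = -1)
V(R) = 2*R*(-1 + R) (V(R) = (R*2)*(R - 1) = (2*R)*(-1 + R) = 2*R*(-1 + R))
(-6*(-10))*V(2) = (-6*(-10))*(2*2*(-1 + 2)) = 60*(2*2*1) = 60*4 = 240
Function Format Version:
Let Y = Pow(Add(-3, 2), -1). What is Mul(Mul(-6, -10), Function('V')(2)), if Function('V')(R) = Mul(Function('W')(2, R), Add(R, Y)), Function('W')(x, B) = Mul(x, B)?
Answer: 240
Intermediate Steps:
Function('W')(x, B) = Mul(B, x)
Y = -1 (Y = Pow(-1, -1) = -1)
Function('V')(R) = Mul(2, R, Add(-1, R)) (Function('V')(R) = Mul(Mul(R, 2), Add(R, -1)) = Mul(Mul(2, R), Add(-1, R)) = Mul(2, R, Add(-1, R)))
Mul(Mul(-6, -10), Function('V')(2)) = Mul(Mul(-6, -10), Mul(2, 2, Add(-1, 2))) = Mul(60, Mul(2, 2, 1)) = Mul(60, 4) = 240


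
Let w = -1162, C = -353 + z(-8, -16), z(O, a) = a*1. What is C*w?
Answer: 428778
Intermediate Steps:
z(O, a) = a
C = -369 (C = -353 - 16 = -369)
C*w = -369*(-1162) = 428778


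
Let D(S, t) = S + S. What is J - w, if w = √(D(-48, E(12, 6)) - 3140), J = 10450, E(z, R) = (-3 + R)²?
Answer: 10450 - 2*I*√809 ≈ 10450.0 - 56.886*I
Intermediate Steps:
D(S, t) = 2*S
w = 2*I*√809 (w = √(2*(-48) - 3140) = √(-96 - 3140) = √(-3236) = 2*I*√809 ≈ 56.886*I)
J - w = 10450 - 2*I*√809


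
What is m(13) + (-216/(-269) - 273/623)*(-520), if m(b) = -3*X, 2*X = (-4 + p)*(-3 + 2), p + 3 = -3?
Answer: -4900275/23941 ≈ -204.68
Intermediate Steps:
p = -6 (p = -3 - 3 = -6)
X = 5 (X = ((-4 - 6)*(-3 + 2))/2 = (-10*(-1))/2 = (½)*10 = 5)
m(b) = -15 (m(b) = -3*5 = -15)
m(13) + (-216/(-269) - 273/623)*(-520) = -15 + (-216/(-269) - 273/623)*(-520) = -15 + (-216*(-1/269) - 273*1/623)*(-520) = -15 + (216/269 - 39/89)*(-520) = -15 + (8733/23941)*(-520) = -15 - 4541160/23941 = -4900275/23941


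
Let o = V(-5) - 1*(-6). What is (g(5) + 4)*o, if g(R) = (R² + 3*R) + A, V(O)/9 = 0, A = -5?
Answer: 234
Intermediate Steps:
V(O) = 0 (V(O) = 9*0 = 0)
g(R) = -5 + R² + 3*R (g(R) = (R² + 3*R) - 5 = -5 + R² + 3*R)
o = 6 (o = 0 - 1*(-6) = 0 + 6 = 6)
(g(5) + 4)*o = ((-5 + 5² + 3*5) + 4)*6 = ((-5 + 25 + 15) + 4)*6 = (35 + 4)*6 = 39*6 = 234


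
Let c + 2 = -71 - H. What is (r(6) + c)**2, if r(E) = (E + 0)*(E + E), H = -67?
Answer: 4356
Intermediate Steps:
r(E) = 2*E**2 (r(E) = E*(2*E) = 2*E**2)
c = -6 (c = -2 + (-71 - 1*(-67)) = -2 + (-71 + 67) = -2 - 4 = -6)
(r(6) + c)**2 = (2*6**2 - 6)**2 = (2*36 - 6)**2 = (72 - 6)**2 = 66**2 = 4356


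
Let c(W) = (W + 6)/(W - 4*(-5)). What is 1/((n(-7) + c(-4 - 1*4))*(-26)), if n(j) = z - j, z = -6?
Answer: -3/65 ≈ -0.046154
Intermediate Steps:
n(j) = -6 - j
c(W) = (6 + W)/(20 + W) (c(W) = (6 + W)/(W + 20) = (6 + W)/(20 + W))
1/((n(-7) + c(-4 - 1*4))*(-26)) = 1/(((-6 - 1*(-7)) + (6 + (-4 - 1*4))/(20 + (-4 - 1*4)))*(-26)) = 1/(((-6 + 7) + (6 + (-4 - 4))/(20 + (-4 - 4)))*(-26)) = 1/((1 + (6 - 8)/(20 - 8))*(-26)) = 1/((1 - 2/12)*(-26)) = 1/((1 + (1/12)*(-2))*(-26)) = 1/((1 - ⅙)*(-26)) = 1/((⅚)*(-26)) = 1/(-65/3) = -3/65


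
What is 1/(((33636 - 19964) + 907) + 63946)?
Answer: 1/78525 ≈ 1.2735e-5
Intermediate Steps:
1/(((33636 - 19964) + 907) + 63946) = 1/((13672 + 907) + 63946) = 1/(14579 + 63946) = 1/78525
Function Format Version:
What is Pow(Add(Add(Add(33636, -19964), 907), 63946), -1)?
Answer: Rational(1, 78525) ≈ 1.2735e-5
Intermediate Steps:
Pow(Add(Add(Add(33636, -19964), 907), 63946), -1) = Pow(Add(Add(13672, 907), 63946), -1) = Pow(Add(14579, 63946), -1) = Pow(78525, -1) = Rational(1, 78525)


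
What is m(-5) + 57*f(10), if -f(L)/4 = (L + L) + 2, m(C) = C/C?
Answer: -5015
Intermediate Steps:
m(C) = 1
f(L) = -8 - 8*L (f(L) = -4*((L + L) + 2) = -4*(2*L + 2) = -4*(2 + 2*L) = -8 - 8*L)
m(-5) + 57*f(10) = 1 + 57*(-8 - 8*10) = 1 + 57*(-8 - 80) = 1 + 57*(-88) = 1 - 5016 = -5015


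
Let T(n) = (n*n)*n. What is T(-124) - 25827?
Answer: -1932451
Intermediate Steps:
T(n) = n³ (T(n) = n²*n = n³)
T(-124) - 25827 = (-124)³ - 25827 = -1906624 - 25827 = -1932451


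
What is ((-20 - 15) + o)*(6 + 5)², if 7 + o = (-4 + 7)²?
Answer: -3993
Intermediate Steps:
o = 2 (o = -7 + (-4 + 7)² = -7 + 3² = -7 + 9 = 2)
((-20 - 15) + o)*(6 + 5)² = ((-20 - 15) + 2)*(6 + 5)² = (-35 + 2)*11² = -33*121 = -3993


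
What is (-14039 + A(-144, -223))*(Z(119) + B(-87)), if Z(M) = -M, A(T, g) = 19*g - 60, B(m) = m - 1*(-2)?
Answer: 3740544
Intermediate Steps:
B(m) = 2 + m (B(m) = m + 2 = 2 + m)
A(T, g) = -60 + 19*g
(-14039 + A(-144, -223))*(Z(119) + B(-87)) = (-14039 + (-60 + 19*(-223)))*(-1*119 + (2 - 87)) = (-14039 + (-60 - 4237))*(-119 - 85) = (-14039 - 4297)*(-204) = -18336*(-204) = 3740544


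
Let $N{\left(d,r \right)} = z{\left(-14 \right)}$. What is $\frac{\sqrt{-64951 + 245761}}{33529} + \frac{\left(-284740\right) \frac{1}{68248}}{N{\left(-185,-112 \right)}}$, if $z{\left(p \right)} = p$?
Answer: $\frac{71185}{238868} + \frac{21 \sqrt{410}}{33529} \approx 0.31069$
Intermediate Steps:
$N{\left(d,r \right)} = -14$
$\frac{\sqrt{-64951 + 245761}}{33529} + \frac{\left(-284740\right) \frac{1}{68248}}{N{\left(-185,-112 \right)}} = \frac{\sqrt{-64951 + 245761}}{33529} + \frac{\left(-284740\right) \frac{1}{68248}}{-14} = \sqrt{180810} \cdot \frac{1}{33529} + \left(-284740\right) \frac{1}{68248} \left(- \frac{1}{14}\right) = 21 \sqrt{410} \cdot \frac{1}{33529} - - \frac{71185}{238868} = \frac{21 \sqrt{410}}{33529} + \frac{71185}{238868} = \frac{71185}{238868} + \frac{21 \sqrt{410}}{33529}$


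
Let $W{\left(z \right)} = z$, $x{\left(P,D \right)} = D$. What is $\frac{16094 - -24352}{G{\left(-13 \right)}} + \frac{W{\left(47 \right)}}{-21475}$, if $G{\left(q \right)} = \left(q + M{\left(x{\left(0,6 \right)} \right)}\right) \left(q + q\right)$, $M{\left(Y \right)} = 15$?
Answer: $- \frac{434290147}{558350} \approx -777.81$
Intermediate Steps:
$G{\left(q \right)} = 2 q \left(15 + q\right)$ ($G{\left(q \right)} = \left(q + 15\right) \left(q + q\right) = \left(15 + q\right) 2 q = 2 q \left(15 + q\right)$)
$\frac{16094 - -24352}{G{\left(-13 \right)}} + \frac{W{\left(47 \right)}}{-21475} = \frac{16094 - -24352}{2 \left(-13\right) \left(15 - 13\right)} + \frac{47}{-21475} = \frac{16094 + 24352}{2 \left(-13\right) 2} + 47 \left(- \frac{1}{21475}\right) = \frac{40446}{-52} - \frac{47}{21475} = 40446 \left(- \frac{1}{52}\right) - \frac{47}{21475} = - \frac{20223}{26} - \frac{47}{21475} = - \frac{434290147}{558350}$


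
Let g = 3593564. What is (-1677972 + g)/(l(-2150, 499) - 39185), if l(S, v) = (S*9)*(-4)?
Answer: 1915592/38215 ≈ 50.127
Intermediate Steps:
l(S, v) = -36*S (l(S, v) = (9*S)*(-4) = -36*S)
(-1677972 + g)/(l(-2150, 499) - 39185) = (-1677972 + 3593564)/(-36*(-2150) - 39185) = 1915592/(77400 - 39185) = 1915592/38215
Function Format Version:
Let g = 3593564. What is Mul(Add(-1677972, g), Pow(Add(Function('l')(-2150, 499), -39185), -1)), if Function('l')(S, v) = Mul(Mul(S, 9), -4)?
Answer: Rational(1915592, 38215) ≈ 50.127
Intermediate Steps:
Function('l')(S, v) = Mul(-36, S) (Function('l')(S, v) = Mul(Mul(9, S), -4) = Mul(-36, S))
Mul(Add(-1677972, g), Pow(Add(Function('l')(-2150, 499), -39185), -1)) = Mul(Add(-1677972, 3593564), Pow(Add(Mul(-36, -2150), -39185), -1)) = Mul(1915592, Pow(Add(77400, -39185), -1)) = Mul(1915592, Pow(38215, -1)) = Mul(1915592, Rational(1, 38215)) = Rational(1915592, 38215)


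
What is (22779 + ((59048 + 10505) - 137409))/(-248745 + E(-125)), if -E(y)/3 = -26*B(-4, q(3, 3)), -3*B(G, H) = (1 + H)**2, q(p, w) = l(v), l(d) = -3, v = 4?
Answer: 45077/248849 ≈ 0.18114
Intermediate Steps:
q(p, w) = -3
B(G, H) = -(1 + H)**2/3
E(y) = -104 (E(y) = -(-78)*(-(1 - 3)**2/3) = -(-78)*(-1/3*(-2)**2) = -(-78)*(-1/3*4) = -(-78)*(-4)/3 = -3*104/3 = -104)
(22779 + ((59048 + 10505) - 137409))/(-248745 + E(-125)) = (22779 + ((59048 + 10505) - 137409))/(-248745 - 104) = (22779 + (69553 - 137409))/(-248849) = (22779 - 67856)*(-1/248849) = -45077*(-1/248849) = 45077/248849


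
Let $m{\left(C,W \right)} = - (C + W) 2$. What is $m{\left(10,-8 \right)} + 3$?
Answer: $-1$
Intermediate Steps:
$m{\left(C,W \right)} = - 2 C - 2 W$ ($m{\left(C,W \right)} = \left(- C - W\right) 2 = - 2 C - 2 W$)
$m{\left(10,-8 \right)} + 3 = \left(\left(-2\right) 10 - -16\right) + 3 = \left(-20 + 16\right) + 3 = -4 + 3 = -1$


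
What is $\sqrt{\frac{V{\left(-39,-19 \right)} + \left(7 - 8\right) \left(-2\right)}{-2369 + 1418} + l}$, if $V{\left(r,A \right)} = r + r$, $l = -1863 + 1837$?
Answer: $\frac{5 i \sqrt{937686}}{951} \approx 5.0912 i$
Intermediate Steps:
$l = -26$
$V{\left(r,A \right)} = 2 r$
$\sqrt{\frac{V{\left(-39,-19 \right)} + \left(7 - 8\right) \left(-2\right)}{-2369 + 1418} + l} = \sqrt{\frac{2 \left(-39\right) + \left(7 - 8\right) \left(-2\right)}{-2369 + 1418} - 26} = \sqrt{\frac{-78 - -2}{-951} - 26} = \sqrt{\left(-78 + 2\right) \left(- \frac{1}{951}\right) - 26} = \sqrt{\left(-76\right) \left(- \frac{1}{951}\right) - 26} = \sqrt{\frac{76}{951} - 26} = \sqrt{- \frac{24650}{951}} = \frac{5 i \sqrt{937686}}{951}$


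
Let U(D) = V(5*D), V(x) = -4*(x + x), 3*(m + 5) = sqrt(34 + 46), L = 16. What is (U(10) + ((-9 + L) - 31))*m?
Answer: 2120 - 1696*sqrt(5)/3 ≈ 855.88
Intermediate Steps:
m = -5 + 4*sqrt(5)/3 (m = -5 + sqrt(34 + 46)/3 = -5 + sqrt(80)/3 = -5 + (4*sqrt(5))/3 = -5 + 4*sqrt(5)/3 ≈ -2.0186)
V(x) = -8*x
U(D) = -40*D
(U(10) + ((-9 + L) - 31))*m = (-40*10 + ((-9 + 16) - 31))*(-5 + 4*sqrt(5)/3) = (-400 + (7 - 31))*(-5 + 4*sqrt(5)/3) = (-400 - 24)*(-5 + 4*sqrt(5)/3) = -424*(-5 + 4*sqrt(5)/3) = 2120 - 1696*sqrt(5)/3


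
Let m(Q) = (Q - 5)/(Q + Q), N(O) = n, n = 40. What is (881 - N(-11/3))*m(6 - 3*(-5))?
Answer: 6728/21 ≈ 320.38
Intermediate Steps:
N(O) = 40
m(Q) = (-5 + Q)/(2*Q) (m(Q) = (-5 + Q)/((2*Q)) = (-5 + Q)*(1/(2*Q)) = (-5 + Q)/(2*Q))
(881 - N(-11/3))*m(6 - 3*(-5)) = (881 - 1*40)*((-5 + (6 - 3*(-5)))/(2*(6 - 3*(-5)))) = (881 - 40)*((-5 + (6 + 15))/(2*(6 + 15))) = 841*((½)*(-5 + 21)/21) = 841*((½)*(1/21)*16) = 841*(8/21) = 6728/21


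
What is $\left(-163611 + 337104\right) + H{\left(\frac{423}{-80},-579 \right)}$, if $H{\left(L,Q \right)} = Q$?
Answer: $172914$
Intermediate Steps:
$\left(-163611 + 337104\right) + H{\left(\frac{423}{-80},-579 \right)} = \left(-163611 + 337104\right) - 579 = 173493 - 579 = 172914$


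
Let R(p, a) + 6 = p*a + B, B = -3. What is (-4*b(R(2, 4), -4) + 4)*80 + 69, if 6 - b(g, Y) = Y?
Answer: -2811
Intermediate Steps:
R(p, a) = -9 + a*p (R(p, a) = -6 + (p*a - 3) = -6 + (a*p - 3) = -6 + (-3 + a*p) = -9 + a*p)
b(g, Y) = 6 - Y
(-4*b(R(2, 4), -4) + 4)*80 + 69 = (-4*(6 - 1*(-4)) + 4)*80 + 69 = (-4*(6 + 4) + 4)*80 + 69 = (-4*10 + 4)*80 + 69 = (-40 + 4)*80 + 69 = -36*80 + 69 = -2880 + 69 = -2811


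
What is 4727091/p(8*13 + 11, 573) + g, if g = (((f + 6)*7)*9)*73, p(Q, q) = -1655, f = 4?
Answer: 71386359/1655 ≈ 43134.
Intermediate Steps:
g = 45990 (g = (((4 + 6)*7)*9)*73 = ((10*7)*9)*73 = (70*9)*73 = 630*73 = 45990)
4727091/p(8*13 + 11, 573) + g = 4727091/(-1655) + 45990 = 4727091*(-1/1655) + 45990 = -4727091/1655 + 45990 = 71386359/1655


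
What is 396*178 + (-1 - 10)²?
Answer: 70609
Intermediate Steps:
396*178 + (-1 - 10)² = 70488 + (-11)² = 70488 + 121 = 70609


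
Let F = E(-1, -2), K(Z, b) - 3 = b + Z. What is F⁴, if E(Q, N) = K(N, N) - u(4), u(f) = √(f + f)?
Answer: 113 + 72*√2 ≈ 214.82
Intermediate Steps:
K(Z, b) = 3 + Z + b (K(Z, b) = 3 + (b + Z) = 3 + (Z + b) = 3 + Z + b)
u(f) = √2*√f (u(f) = √(2*f) = √2*√f)
E(Q, N) = 3 - 2*√2 + 2*N (E(Q, N) = (3 + N + N) - √2*√4 = (3 + 2*N) - √2*2 = (3 + 2*N) - 2*√2 = 3 - 2*√2 + 2*N)
F = -1 - 2*√2 (F = 3 - 2*√2 + 2*(-2) = 3 - 2*√2 - 4 = -1 - 2*√2 ≈ -3.8284)
F⁴ = (-1 - 2*√2)⁴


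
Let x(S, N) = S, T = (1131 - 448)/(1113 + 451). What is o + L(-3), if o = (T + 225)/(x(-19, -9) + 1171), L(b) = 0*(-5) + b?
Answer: -5052601/1801728 ≈ -2.8043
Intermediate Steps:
L(b) = b (L(b) = 0 + b = b)
T = 683/1564 ≈ 0.43670
o = 352583/1801728 (o = (683/1564 + 225)/(-19 + 1171) = (352583/1564)/1152 = (352583/1564)*(1/1152) = 352583/1801728 ≈ 0.19569)
o + L(-3) = 352583/1801728 - 3 = -5052601/1801728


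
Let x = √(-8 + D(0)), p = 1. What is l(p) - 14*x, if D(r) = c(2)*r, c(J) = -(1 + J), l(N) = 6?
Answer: 6 - 28*I*√2 ≈ 6.0 - 39.598*I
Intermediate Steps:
c(J) = -1 - J
D(r) = -3*r (D(r) = (-1 - 1*2)*r = (-1 - 2)*r = -3*r)
x = 2*I*√2 (x = √(-8 - 3*0) = √(-8 + 0) = √(-8) = 2*I*√2 ≈ 2.8284*I)
l(p) - 14*x = 6 - 28*I*√2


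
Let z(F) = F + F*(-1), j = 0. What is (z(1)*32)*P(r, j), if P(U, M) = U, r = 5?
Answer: 0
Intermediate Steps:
z(F) = 0 (z(F) = F - F = 0)
(z(1)*32)*P(r, j) = (0*32)*5 = 0*5 = 0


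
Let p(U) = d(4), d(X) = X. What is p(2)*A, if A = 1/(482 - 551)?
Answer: -4/69 ≈ -0.057971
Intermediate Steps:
p(U) = 4
A = -1/69 (A = 1/(-69) = -1/69 ≈ -0.014493)
p(2)*A = 4*(-1/69) = -4/69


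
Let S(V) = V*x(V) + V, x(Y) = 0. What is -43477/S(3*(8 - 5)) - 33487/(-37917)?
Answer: -20348346/4213 ≈ -4829.9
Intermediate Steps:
S(V) = V (S(V) = V*0 + V = 0 + V = V)
-43477/S(3*(8 - 5)) - 33487/(-37917) = -43477*1/(3*(8 - 5)) - 33487/(-37917) = -43477/(3*3) - 33487*(-1/37917) = -43477/9 + 33487/37917 = -20348346/4213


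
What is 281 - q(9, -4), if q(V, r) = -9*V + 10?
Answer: 352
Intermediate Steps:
q(V, r) = 10 - 9*V
281 - q(9, -4) = 281 - (10 - 9*9) = 281 - (10 - 81) = 281 - 1*(-71) = 281 + 71 = 352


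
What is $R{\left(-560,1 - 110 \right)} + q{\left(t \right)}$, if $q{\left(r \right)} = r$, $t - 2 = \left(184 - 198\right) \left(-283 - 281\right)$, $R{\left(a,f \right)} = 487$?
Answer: $8385$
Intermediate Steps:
$t = 7898$ ($t = 2 + \left(184 - 198\right) \left(-283 - 281\right) = 2 - -7896 = 2 + 7896 = 7898$)
$R{\left(-560,1 - 110 \right)} + q{\left(t \right)} = 487 + 7898 = 8385$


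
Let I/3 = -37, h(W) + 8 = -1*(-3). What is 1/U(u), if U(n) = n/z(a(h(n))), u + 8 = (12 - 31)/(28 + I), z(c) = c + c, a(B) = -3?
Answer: 166/215 ≈ 0.77209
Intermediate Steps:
h(W) = -5 (h(W) = -8 - 1*(-3) = -8 + 3 = -5)
I = -111 (I = 3*(-37) = -111)
z(c) = 2*c
u = -645/83 (u = -8 + (12 - 31)/(28 - 111) = -8 - 19/(-83) = -8 - 19*(-1/83) = -8 + 19/83 = -645/83 ≈ -7.7711)
U(n) = -n/6 (U(n) = n/((2*(-3))) = n/(-6) = -n/6)
1/U(u) = 1/(-⅙*(-645/83)) = 1/(215/166) = 166/215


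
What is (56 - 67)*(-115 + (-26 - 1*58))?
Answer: 2189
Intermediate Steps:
(56 - 67)*(-115 + (-26 - 1*58)) = -11*(-115 + (-26 - 58)) = -11*(-115 - 84) = -11*(-199) = 2189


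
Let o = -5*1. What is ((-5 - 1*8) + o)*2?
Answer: -36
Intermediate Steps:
o = -5
((-5 - 1*8) + o)*2 = ((-5 - 1*8) - 5)*2 = ((-5 - 8) - 5)*2 = (-13 - 5)*2 = -18*2 = -36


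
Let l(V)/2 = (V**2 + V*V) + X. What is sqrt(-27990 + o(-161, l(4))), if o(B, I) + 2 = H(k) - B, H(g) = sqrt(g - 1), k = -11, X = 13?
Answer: sqrt(-27831 + 2*I*sqrt(3)) ≈ 0.01 + 166.83*I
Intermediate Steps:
l(V) = 26 + 4*V**2 (l(V) = 2*((V**2 + V*V) + 13) = 2*((V**2 + V**2) + 13) = 2*(2*V**2 + 13) = 2*(13 + 2*V**2) = 26 + 4*V**2)
H(g) = sqrt(-1 + g)
o(B, I) = -2 - B + 2*I*sqrt(3) (o(B, I) = -2 + (sqrt(-1 - 11) - B) = -2 + (sqrt(-12) - B) = -2 + (2*I*sqrt(3) - B) = -2 + (-B + 2*I*sqrt(3)) = -2 - B + 2*I*sqrt(3))
sqrt(-27990 + o(-161, l(4))) = sqrt(-27990 + (-2 - 1*(-161) + 2*I*sqrt(3))) = sqrt(-27990 + (-2 + 161 + 2*I*sqrt(3))) = sqrt(-27990 + (159 + 2*I*sqrt(3))) = sqrt(-27831 + 2*I*sqrt(3))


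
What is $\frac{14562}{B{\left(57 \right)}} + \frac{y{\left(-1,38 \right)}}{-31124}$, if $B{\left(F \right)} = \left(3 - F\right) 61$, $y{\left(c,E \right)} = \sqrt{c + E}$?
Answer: $- \frac{809}{183} - \frac{\sqrt{37}}{31124} \approx -4.421$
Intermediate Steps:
$y{\left(c,E \right)} = \sqrt{E + c}$
$B{\left(F \right)} = 183 - 61 F$
$\frac{14562}{B{\left(57 \right)}} + \frac{y{\left(-1,38 \right)}}{-31124} = \frac{14562}{183 - 3477} + \frac{\sqrt{38 - 1}}{-31124} = \frac{14562}{183 - 3477} + \sqrt{37} \left(- \frac{1}{31124}\right) = \frac{14562}{-3294} - \frac{\sqrt{37}}{31124} = 14562 \left(- \frac{1}{3294}\right) - \frac{\sqrt{37}}{31124} = - \frac{809}{183} - \frac{\sqrt{37}}{31124}$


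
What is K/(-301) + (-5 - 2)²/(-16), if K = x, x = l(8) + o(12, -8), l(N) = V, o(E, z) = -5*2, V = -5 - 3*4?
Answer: -14317/4816 ≈ -2.9728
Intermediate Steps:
V = -17 (V = -5 - 12 = -17)
o(E, z) = -10
l(N) = -17
x = -27 (x = -17 - 10 = -27)
K = -27
K/(-301) + (-5 - 2)²/(-16) = -27/(-301) + (-5 - 2)²/(-16) = -27*(-1/301) + (-7)²*(-1/16) = 27/301 + 49*(-1/16) = 27/301 - 49/16 = -14317/4816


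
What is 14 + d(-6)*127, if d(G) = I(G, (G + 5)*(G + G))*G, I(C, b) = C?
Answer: 4586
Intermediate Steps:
d(G) = G² (d(G) = G*G = G²)
14 + d(-6)*127 = 14 + (-6)²*127 = 14 + 36*127 = 14 + 4572 = 4586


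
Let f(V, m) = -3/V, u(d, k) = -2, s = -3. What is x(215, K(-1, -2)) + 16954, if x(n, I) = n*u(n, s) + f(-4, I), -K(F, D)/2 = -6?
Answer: 66099/4 ≈ 16525.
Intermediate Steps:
K(F, D) = 12 (K(F, D) = -2*(-6) = 12)
x(n, I) = ¾ - 2*n (x(n, I) = n*(-2) - 3/(-4) = -2*n - 3*(-¼) = -2*n + ¾ = ¾ - 2*n)
x(215, K(-1, -2)) + 16954 = (¾ - 2*215) + 16954 = (¾ - 430) + 16954 = -1717/4 + 16954 = 66099/4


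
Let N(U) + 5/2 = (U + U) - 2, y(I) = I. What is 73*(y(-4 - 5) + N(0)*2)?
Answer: -1314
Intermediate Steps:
N(U) = -9/2 + 2*U (N(U) = -5/2 + ((U + U) - 2) = -5/2 + (2*U - 2) = -5/2 + (-2 + 2*U) = -9/2 + 2*U)
73*(y(-4 - 5) + N(0)*2) = 73*((-4 - 5) + (-9/2 + 2*0)*2) = 73*(-9 + (-9/2 + 0)*2) = 73*(-9 - 9/2*2) = 73*(-9 - 9) = 73*(-18) = -1314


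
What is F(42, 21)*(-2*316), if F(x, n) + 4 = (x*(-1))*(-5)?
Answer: -130192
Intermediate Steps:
F(x, n) = -4 + 5*x (F(x, n) = -4 + (x*(-1))*(-5) = -4 - x*(-5) = -4 + 5*x)
F(42, 21)*(-2*316) = (-4 + 5*42)*(-2*316) = (-4 + 210)*(-632) = 206*(-632) = -130192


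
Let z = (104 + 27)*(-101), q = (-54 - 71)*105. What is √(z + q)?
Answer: 2*I*√6589 ≈ 162.35*I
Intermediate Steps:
q = -13125 (q = -125*105 = -13125)
z = -13231 (z = 131*(-101) = -13231)
√(z + q) = √(-13231 - 13125) = √(-26356) = 2*I*√6589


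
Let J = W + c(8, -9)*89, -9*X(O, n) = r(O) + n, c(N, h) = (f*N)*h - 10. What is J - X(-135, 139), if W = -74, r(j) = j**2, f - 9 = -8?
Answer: -47984/9 ≈ -5331.6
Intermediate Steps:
f = 1 (f = 9 - 8 = 1)
c(N, h) = -10 + N*h (c(N, h) = (1*N)*h - 10 = N*h - 10 = -10 + N*h)
X(O, n) = -n/9 - O**2/9 (X(O, n) = -(O**2 + n)/9 = -(n + O**2)/9 = -n/9 - O**2/9)
J = -7372 (J = -74 + (-10 + 8*(-9))*89 = -74 + (-10 - 72)*89 = -74 - 82*89 = -74 - 7298 = -7372)
J - X(-135, 139) = -7372 - (-1/9*139 - 1/9*(-135)**2) = -7372 - (-139/9 - 1/9*18225) = -7372 - (-139/9 - 2025) = -7372 - 1*(-18364/9) = -7372 + 18364/9 = -47984/9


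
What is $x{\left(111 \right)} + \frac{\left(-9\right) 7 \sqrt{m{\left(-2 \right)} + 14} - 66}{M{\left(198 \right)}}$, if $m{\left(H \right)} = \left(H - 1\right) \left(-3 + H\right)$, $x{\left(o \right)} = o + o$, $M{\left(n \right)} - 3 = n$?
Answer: $\frac{14852}{67} - \frac{21 \sqrt{29}}{67} \approx 219.98$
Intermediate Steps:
$M{\left(n \right)} = 3 + n$
$x{\left(o \right)} = 2 o$
$m{\left(H \right)} = \left(-1 + H\right) \left(-3 + H\right)$
$x{\left(111 \right)} + \frac{\left(-9\right) 7 \sqrt{m{\left(-2 \right)} + 14} - 66}{M{\left(198 \right)}} = 2 \cdot 111 + \frac{\left(-9\right) 7 \sqrt{\left(3 + \left(-2\right)^{2} - -8\right) + 14} - 66}{3 + 198} = 222 + \frac{- 63 \sqrt{\left(3 + 4 + 8\right) + 14} - 66}{201} = 222 + \left(- 63 \sqrt{15 + 14} - 66\right) \frac{1}{201} = 222 + \left(- 63 \sqrt{29} - 66\right) \frac{1}{201} = 222 + \left(-66 - 63 \sqrt{29}\right) \frac{1}{201} = 222 - \left(\frac{22}{67} + \frac{21 \sqrt{29}}{67}\right) = \frac{14852}{67} - \frac{21 \sqrt{29}}{67}$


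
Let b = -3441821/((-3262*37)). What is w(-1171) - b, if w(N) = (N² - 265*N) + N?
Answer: 202808945369/120694 ≈ 1.6804e+6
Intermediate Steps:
w(N) = N² - 264*N
b = 3441821/120694 (b = -3441821/(-120694) = -3441821*(-1/120694) = 3441821/120694 ≈ 28.517)
w(-1171) - b = -1171*(-264 - 1171) - 1*3441821/120694 = -1171*(-1435) - 3441821/120694 = 1680385 - 3441821/120694 = 202808945369/120694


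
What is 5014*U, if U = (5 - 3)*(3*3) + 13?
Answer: 155434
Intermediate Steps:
U = 31 (U = 2*9 + 13 = 18 + 13 = 31)
5014*U = 5014*31 = 155434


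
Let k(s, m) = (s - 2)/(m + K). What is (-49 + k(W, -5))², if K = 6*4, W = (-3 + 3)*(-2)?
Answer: 870489/361 ≈ 2411.3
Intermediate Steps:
W = 0 (W = 0*(-2) = 0)
K = 24
k(s, m) = (-2 + s)/(24 + m) (k(s, m) = (s - 2)/(m + 24) = (-2 + s)/(24 + m))
(-49 + k(W, -5))² = (-49 + (-2 + 0)/(24 - 5))² = (-49 - 2/19)² = (-933/19)² = 870489/361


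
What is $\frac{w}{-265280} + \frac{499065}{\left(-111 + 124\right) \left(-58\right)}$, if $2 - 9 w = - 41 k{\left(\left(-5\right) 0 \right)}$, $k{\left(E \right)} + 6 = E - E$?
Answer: $- \frac{148940935603}{225023760} \approx -661.89$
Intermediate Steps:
$k{\left(E \right)} = -6$ ($k{\left(E \right)} = -6 + \left(E - E\right) = -6 + 0 = -6$)
$w = - \frac{244}{9}$ ($w = \frac{2}{9} - \frac{\left(-41\right) \left(-6\right)}{9} = \frac{2}{9} - \frac{82}{3} = - \frac{244}{9} \approx -27.111$)
$\frac{w}{-265280} + \frac{499065}{\left(-111 + 124\right) \left(-58\right)} = - \frac{244}{9 \left(-265280\right)} + \frac{499065}{\left(-111 + 124\right) \left(-58\right)} = \left(- \frac{244}{9}\right) \left(- \frac{1}{265280}\right) + \frac{499065}{13 \left(-58\right)} = \frac{61}{596880} + \frac{499065}{-754} = \frac{61}{596880} + 499065 \left(- \frac{1}{754}\right) = \frac{61}{596880} - \frac{499065}{754} = - \frac{148940935603}{225023760}$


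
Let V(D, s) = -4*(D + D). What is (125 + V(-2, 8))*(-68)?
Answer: -9588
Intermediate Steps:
V(D, s) = -8*D
(125 + V(-2, 8))*(-68) = (125 - 8*(-2))*(-68) = (125 + 16)*(-68) = 141*(-68) = -9588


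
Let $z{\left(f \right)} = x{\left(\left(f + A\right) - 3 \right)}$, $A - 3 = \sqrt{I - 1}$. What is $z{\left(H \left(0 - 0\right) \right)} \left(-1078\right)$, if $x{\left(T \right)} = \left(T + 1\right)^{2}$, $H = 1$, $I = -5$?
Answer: $5390 - 2156 i \sqrt{6} \approx 5390.0 - 5281.1 i$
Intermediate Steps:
$A = 3 + i \sqrt{6}$ ($A = 3 + \sqrt{-5 - 1} = 3 + \sqrt{-6} = 3 + i \sqrt{6} \approx 3.0 + 2.4495 i$)
$x{\left(T \right)} = \left(1 + T\right)^{2}$
$z{\left(f \right)} = \left(1 + f + i \sqrt{6}\right)^{2}$ ($z{\left(f \right)} = \left(1 + \left(\left(f + \left(3 + i \sqrt{6}\right)\right) - 3\right)\right)^{2} = \left(1 + \left(\left(3 + f + i \sqrt{6}\right) - 3\right)\right)^{2} = \left(1 + \left(f + i \sqrt{6}\right)\right)^{2} = \left(1 + f + i \sqrt{6}\right)^{2}$)
$z{\left(H \left(0 - 0\right) \right)} \left(-1078\right) = \left(1 + 1 \left(0 - 0\right) + i \sqrt{6}\right)^{2} \left(-1078\right) = \left(1 + 1 \left(0 + 0\right) + i \sqrt{6}\right)^{2} \left(-1078\right) = \left(1 + 1 \cdot 0 + i \sqrt{6}\right)^{2} \left(-1078\right) = \left(1 + 0 + i \sqrt{6}\right)^{2} \left(-1078\right) = \left(1 + i \sqrt{6}\right)^{2} \left(-1078\right) = - 1078 \left(1 + i \sqrt{6}\right)^{2}$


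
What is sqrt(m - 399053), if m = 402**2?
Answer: I*sqrt(237449) ≈ 487.29*I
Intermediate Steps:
m = 161604
sqrt(m - 399053) = sqrt(161604 - 399053) = sqrt(-237449) = I*sqrt(237449)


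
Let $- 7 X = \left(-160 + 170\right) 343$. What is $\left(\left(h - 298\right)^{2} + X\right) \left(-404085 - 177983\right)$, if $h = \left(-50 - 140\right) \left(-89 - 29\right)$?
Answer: $-284853831310792$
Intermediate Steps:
$h = 22420$ ($h = \left(-190\right) \left(-118\right) = 22420$)
$X = -490$ ($X = - \frac{\left(-160 + 170\right) 343}{7} = - \frac{10 \cdot 343}{7} = \left(- \frac{1}{7}\right) 3430 = -490$)
$\left(\left(h - 298\right)^{2} + X\right) \left(-404085 - 177983\right) = \left(\left(22420 - 298\right)^{2} - 490\right) \left(-404085 - 177983\right) = \left(22122^{2} - 490\right) \left(-582068\right) = \left(489382884 - 490\right) \left(-582068\right) = 489382394 \left(-582068\right) = -284853831310792$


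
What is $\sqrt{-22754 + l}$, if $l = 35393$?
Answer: $\sqrt{12639} \approx 112.42$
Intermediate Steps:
$\sqrt{-22754 + l} = \sqrt{-22754 + 35393} = \sqrt{12639}$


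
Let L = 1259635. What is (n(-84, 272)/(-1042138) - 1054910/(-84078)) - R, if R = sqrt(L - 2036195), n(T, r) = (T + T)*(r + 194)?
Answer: 276486024011/21905219691 - 4*I*sqrt(48535) ≈ 12.622 - 881.23*I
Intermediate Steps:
n(T, r) = 2*T*(194 + r) (n(T, r) = (2*T)*(194 + r) = 2*T*(194 + r))
R = 4*I*sqrt(48535) (R = sqrt(1259635 - 2036195) = sqrt(-776560) = 4*I*sqrt(48535) ≈ 881.23*I)
(n(-84, 272)/(-1042138) - 1054910/(-84078)) - R = ((2*(-84)*(194 + 272))/(-1042138) - 1054910/(-84078)) - 4*I*sqrt(48535) = ((2*(-84)*466)*(-1/1042138) - 1054910*(-1/84078)) - 4*I*sqrt(48535) = (-78288*(-1/1042138) + 527455/42039) - 4*I*sqrt(48535) = (39144/521069 + 527455/42039) - 4*I*sqrt(48535) = 276486024011/21905219691 - 4*I*sqrt(48535)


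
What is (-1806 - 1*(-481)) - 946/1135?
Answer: -1504821/1135 ≈ -1325.8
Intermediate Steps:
(-1806 - 1*(-481)) - 946/1135 = (-1806 + 481) - 946/1135 = -1325 - 1*946/1135 = -1325 - 946/1135 = -1504821/1135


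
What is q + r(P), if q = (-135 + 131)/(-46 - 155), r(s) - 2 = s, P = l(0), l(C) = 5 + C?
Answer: 1411/201 ≈ 7.0199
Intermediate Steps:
P = 5 (P = 5 + 0 = 5)
r(s) = 2 + s
q = 4/201 (q = -4/(-201) = -4*(-1/201) = 4/201 ≈ 0.019901)
q + r(P) = 4/201 + (2 + 5) = 4/201 + 7 = 1411/201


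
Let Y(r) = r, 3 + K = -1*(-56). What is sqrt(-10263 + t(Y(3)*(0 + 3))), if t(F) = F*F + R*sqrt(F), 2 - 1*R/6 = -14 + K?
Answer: 4*I*sqrt(678) ≈ 104.15*I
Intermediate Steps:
K = 53 (K = -3 - 1*(-56) = -3 + 56 = 53)
R = -222 (R = 12 - 6*(-14 + 53) = 12 - 6*39 = 12 - 234 = -222)
t(F) = F**2 - 222*sqrt(F) (t(F) = F*F - 222*sqrt(F) = F**2 - 222*sqrt(F))
sqrt(-10263 + t(Y(3)*(0 + 3))) = sqrt(-10263 + ((3*(0 + 3))**2 - 222*sqrt(3)*sqrt(0 + 3))) = sqrt(-10263 + ((3*3)**2 - 222*sqrt(3*3))) = sqrt(-10263 + (9**2 - 222*sqrt(9))) = sqrt(-10263 + (81 - 222*3)) = sqrt(-10263 + (81 - 666)) = sqrt(-10263 - 585) = sqrt(-10848) = 4*I*sqrt(678)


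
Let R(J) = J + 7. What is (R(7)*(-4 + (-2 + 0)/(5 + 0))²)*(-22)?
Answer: -149072/25 ≈ -5962.9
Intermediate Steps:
R(J) = 7 + J
(R(7)*(-4 + (-2 + 0)/(5 + 0))²)*(-22) = ((7 + 7)*(-4 + (-2 + 0)/(5 + 0))²)*(-22) = (14*(-4 - 2/5)²)*(-22) = (14*(-4 - 2*⅕)²)*(-22) = (14*(-4 - ⅖)²)*(-22) = (14*(-22/5)²)*(-22) = (14*(484/25))*(-22) = (6776/25)*(-22) = -149072/25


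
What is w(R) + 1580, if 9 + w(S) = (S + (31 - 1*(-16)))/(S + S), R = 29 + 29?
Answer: 182341/116 ≈ 1571.9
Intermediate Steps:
R = 58
w(S) = -9 + (47 + S)/(2*S) (w(S) = -9 + (S + (31 - 1*(-16)))/(S + S) = -9 + (S + (31 + 16))/((2*S)) = -9 + (S + 47)*(1/(2*S)) = -9 + (47 + S)*(1/(2*S)) = -9 + (47 + S)/(2*S))
w(R) + 1580 = (1/2)*(47 - 17*58)/58 + 1580 = (1/2)*(1/58)*(47 - 986) + 1580 = (1/2)*(1/58)*(-939) + 1580 = -939/116 + 1580 = 182341/116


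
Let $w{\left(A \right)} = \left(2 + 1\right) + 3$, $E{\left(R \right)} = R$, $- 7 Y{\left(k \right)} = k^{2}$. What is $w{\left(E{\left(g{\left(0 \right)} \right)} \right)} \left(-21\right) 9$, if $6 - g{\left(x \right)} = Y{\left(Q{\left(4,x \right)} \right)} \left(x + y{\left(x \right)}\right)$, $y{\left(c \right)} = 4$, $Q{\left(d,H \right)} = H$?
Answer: $-1134$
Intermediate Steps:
$Y{\left(k \right)} = - \frac{k^{2}}{7}$
$g{\left(x \right)} = 6 + \frac{x^{2} \left(4 + x\right)}{7}$ ($g{\left(x \right)} = 6 - - \frac{x^{2}}{7} \left(x + 4\right) = 6 - - \frac{x^{2}}{7} \left(4 + x\right) = 6 - - \frac{x^{2} \left(4 + x\right)}{7} = 6 + \frac{x^{2} \left(4 + x\right)}{7}$)
$w{\left(A \right)} = 6$ ($w{\left(A \right)} = 3 + 3 = 6$)
$w{\left(E{\left(g{\left(0 \right)} \right)} \right)} \left(-21\right) 9 = 6 \left(-21\right) 9 = \left(-126\right) 9 = -1134$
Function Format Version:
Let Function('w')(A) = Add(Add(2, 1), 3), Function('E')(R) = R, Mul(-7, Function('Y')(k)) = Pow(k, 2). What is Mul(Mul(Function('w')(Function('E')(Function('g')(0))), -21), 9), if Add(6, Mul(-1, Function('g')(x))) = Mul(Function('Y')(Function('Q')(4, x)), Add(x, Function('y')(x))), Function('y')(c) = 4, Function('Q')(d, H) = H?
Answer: -1134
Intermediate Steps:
Function('Y')(k) = Mul(Rational(-1, 7), Pow(k, 2))
Function('g')(x) = Add(6, Mul(Rational(1, 7), Pow(x, 2), Add(4, x))) (Function('g')(x) = Add(6, Mul(-1, Mul(Mul(Rational(-1, 7), Pow(x, 2)), Add(x, 4)))) = Add(6, Mul(-1, Mul(Mul(Rational(-1, 7), Pow(x, 2)), Add(4, x)))) = Add(6, Mul(-1, Mul(Rational(-1, 7), Pow(x, 2), Add(4, x)))) = Add(6, Mul(Rational(1, 7), Pow(x, 2), Add(4, x))))
Function('w')(A) = 6 (Function('w')(A) = Add(3, 3) = 6)
Mul(Mul(Function('w')(Function('E')(Function('g')(0))), -21), 9) = Mul(Mul(6, -21), 9) = Mul(-126, 9) = -1134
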